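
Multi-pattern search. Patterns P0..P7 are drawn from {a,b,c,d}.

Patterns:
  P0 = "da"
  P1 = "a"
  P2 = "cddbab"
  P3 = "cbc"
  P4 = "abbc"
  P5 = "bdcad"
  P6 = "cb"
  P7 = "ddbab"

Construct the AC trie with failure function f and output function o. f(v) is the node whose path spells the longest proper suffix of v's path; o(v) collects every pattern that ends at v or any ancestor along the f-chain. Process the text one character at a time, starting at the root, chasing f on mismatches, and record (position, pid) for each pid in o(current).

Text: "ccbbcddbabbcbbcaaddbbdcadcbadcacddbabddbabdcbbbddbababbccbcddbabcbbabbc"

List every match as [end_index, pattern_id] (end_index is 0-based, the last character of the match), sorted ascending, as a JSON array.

Construct AC machine:
Trie (insert patterns):
  n0 'ε': a→3 b→15 c→4 d→1
  n1 'd': a→2 d→20
  n2 'da': ·  ←P0
  n3 'a': b→12  ←P1
  n4 'c': b→10 d→5
  n5 'cd': d→6
  n6 'cdd': b→7
  n7 'cddb': a→8
  n8 'cddba': b→9
  n9 'cddbab': ·  ←P2
  n10 'cb': c→11  ←P6
  n11 'cbc': ·  ←P3
  n12 'ab': b→13
  n13 'abb': c→14
  n14 'abbc': ·  ←P4
  n15 'b': d→16
  n16 'bd': c→17
  n17 'bdc': a→18
  n18 'bdca': d→19
  n19 'bdcad': ·  ←P5
  n20 'dd': b→21
  n21 'ddb': a→22
  n22 'ddba': b→23
  n23 'ddbab': ·  ←P7

Failure links (BFS by depth):
  n1('d'): parent n0 fail=0; on 'd' 0 → fail=0;  out ∅∪∅=∅
  n3('a'): parent n0 fail=0; on 'a' 0 → fail=0;  out {1}∪∅={1}
  n4('c'): parent n0 fail=0; on 'c' 0 → fail=0;  out ∅∪∅=∅
  n15('b'): parent n0 fail=0; on 'b' 0 → fail=0;  out ∅∪∅=∅
  n2('da'): parent n1 fail=0; on 'a' 0 → fail=3;  out {0}∪{1}={0,1}
  n5('cd'): parent n4 fail=0; on 'd' 0 → fail=1;  out ∅∪∅=∅
  n10('cb'): parent n4 fail=0; on 'b' 0 → fail=15;  out {6}∪∅={6}
  n12('ab'): parent n3 fail=0; on 'b' 0 → fail=15;  out ∅∪∅=∅
  n16('bd'): parent n15 fail=0; on 'd' 0 → fail=1;  out ∅∪∅=∅
  n20('dd'): parent n1 fail=0; on 'd' 0 → fail=1;  out ∅∪∅=∅
  n6('cdd'): parent n5 fail=1; on 'd' 1 → fail=20;  out ∅∪∅=∅
  n11('cbc'): parent n10 fail=15; on 'c' 15→0 → fail=4;  out {3}∪∅={3}
  n13('abb'): parent n12 fail=15; on 'b' 15→0 → fail=15;  out ∅∪∅=∅
  n17('bdc'): parent n16 fail=1; on 'c' 1→0 → fail=4;  out ∅∪∅=∅
  n21('ddb'): parent n20 fail=1; on 'b' 1→0 → fail=15;  out ∅∪∅=∅
  n7('cddb'): parent n6 fail=20; on 'b' 20 → fail=21;  out ∅∪∅=∅
  n14('abbc'): parent n13 fail=15; on 'c' 15→0 → fail=4;  out {4}∪∅={4}
  n18('bdca'): parent n17 fail=4; on 'a' 4→0 → fail=3;  out ∅∪{1}={1}
  n22('ddba'): parent n21 fail=15; on 'a' 15→0 → fail=3;  out ∅∪{1}={1}
  n8('cddba'): parent n7 fail=21; on 'a' 21 → fail=22;  out ∅∪{1}={1}
  n19('bdcad'): parent n18 fail=3; on 'd' 3→0 → fail=1;  out {5}∪∅={5}
  n23('ddbab'): parent n22 fail=3; on 'b' 3 → fail=12;  out {7}∪∅={7}
  n9('cddbab'): parent n8 fail=22; on 'b' 22 → fail=23;  out {2}∪{7}={2,7}

Scan:
i=0 'c': node 0→4
i=1 'c': node 4→4 (fail-walked)
i=2 'b': node 4→10  ** P6@[1:2]
i=3 'b': node 10→15 (fail-walked)
i=4 'c': node 15→4 (fail-walked)
i=5 'd': node 4→5
i=6 'd': node 5→6
i=7 'b': node 6→7
i=8 'a': node 7→8  ** P1@[8:8]
i=9 'b': node 8→9  ** P2@[4:9],P7@[5:9]
i=10 'b': node 9→13 (fail-walked)
i=11 'c': node 13→14  ** P4@[8:11]
i=12 'b': node 14→10 (fail-walked)  ** P6@[11:12]
i=13 'b': node 10→15 (fail-walked)
i=14 'c': node 15→4 (fail-walked)
i=15 'a': node 4→3 (fail-walked)  ** P1@[15:15]
i=16 'a': node 3→3 (fail-walked)  ** P1@[16:16]
i=17 'd': node 3→1 (fail-walked)
i=18 'd': node 1→20
i=19 'b': node 20→21
i=20 'b': node 21→15 (fail-walked)
i=21 'd': node 15→16
i=22 'c': node 16→17
i=23 'a': node 17→18  ** P1@[23:23]
i=24 'd': node 18→19  ** P5@[20:24]
i=25 'c': node 19→4 (fail-walked)
i=26 'b': node 4→10  ** P6@[25:26]
i=27 'a': node 10→3 (fail-walked)  ** P1@[27:27]
i=28 'd': node 3→1 (fail-walked)
i=29 'c': node 1→4 (fail-walked)
i=30 'a': node 4→3 (fail-walked)  ** P1@[30:30]
i=31 'c': node 3→4 (fail-walked)
i=32 'd': node 4→5
i=33 'd': node 5→6
i=34 'b': node 6→7
i=35 'a': node 7→8  ** P1@[35:35]
i=36 'b': node 8→9  ** P2@[31:36],P7@[32:36]
i=37 'd': node 9→16 (fail-walked)
i=38 'd': node 16→20 (fail-walked)
i=39 'b': node 20→21
i=40 'a': node 21→22  ** P1@[40:40]
i=41 'b': node 22→23  ** P7@[37:41]
i=42 'd': node 23→16 (fail-walked)
i=43 'c': node 16→17
i=44 'b': node 17→10 (fail-walked)  ** P6@[43:44]
i=45 'b': node 10→15 (fail-walked)
i=46 'b': node 15→15 (fail-walked)
i=47 'd': node 15→16
i=48 'd': node 16→20 (fail-walked)
i=49 'b': node 20→21
i=50 'a': node 21→22  ** P1@[50:50]
i=51 'b': node 22→23  ** P7@[47:51]
i=52 'a': node 23→3 (fail-walked)  ** P1@[52:52]
i=53 'b': node 3→12
i=54 'b': node 12→13
i=55 'c': node 13→14  ** P4@[52:55]
i=56 'c': node 14→4 (fail-walked)
i=57 'b': node 4→10  ** P6@[56:57]
i=58 'c': node 10→11  ** P3@[56:58]
i=59 'd': node 11→5 (fail-walked)
i=60 'd': node 5→6
i=61 'b': node 6→7
i=62 'a': node 7→8  ** P1@[62:62]
i=63 'b': node 8→9  ** P2@[58:63],P7@[59:63]
i=64 'c': node 9→4 (fail-walked)
i=65 'b': node 4→10  ** P6@[64:65]
i=66 'b': node 10→15 (fail-walked)
i=67 'a': node 15→3 (fail-walked)  ** P1@[67:67]
i=68 'b': node 3→12
i=69 'b': node 12→13
i=70 'c': node 13→14  ** P4@[67:70]

Matches: [[2,6],[8,1],[9,2],[9,7],[11,4],[12,6],[15,1],[16,1],[23,1],[24,5],[26,6],[27,1],[30,1],[35,1],[36,2],[36,7],[40,1],[41,7],[44,6],[50,1],[51,7],[52,1],[55,4],[57,6],[58,3],[62,1],[63,2],[63,7],[65,6],[67,1],[70,4]]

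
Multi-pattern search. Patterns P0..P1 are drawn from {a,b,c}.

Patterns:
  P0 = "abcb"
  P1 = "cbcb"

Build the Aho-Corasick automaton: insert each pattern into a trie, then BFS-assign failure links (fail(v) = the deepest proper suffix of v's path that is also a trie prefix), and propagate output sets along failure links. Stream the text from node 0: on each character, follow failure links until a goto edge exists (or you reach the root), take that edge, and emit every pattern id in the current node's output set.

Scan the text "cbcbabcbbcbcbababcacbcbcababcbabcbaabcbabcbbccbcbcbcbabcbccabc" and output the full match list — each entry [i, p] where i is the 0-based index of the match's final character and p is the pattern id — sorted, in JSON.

Construct AC machine:
Trie (insert patterns):
  n0 'ε': a→1 c→5
  n1 'a': b→2
  n2 'ab': c→3
  n3 'abc': b→4
  n4 'abcb': ·  ←P0
  n5 'c': b→6
  n6 'cb': c→7
  n7 'cbc': b→8
  n8 'cbcb': ·  ←P1

BFS fail/out derivation:
  fail(1) 'a': from fail(0)=0 chase 'a': 0 ⇒ 0;  out=∅∪out(0)=∅
  fail(5) 'c': from fail(0)=0 chase 'c': 0 ⇒ 0;  out=∅∪out(0)=∅
  fail(2) 'ab': from fail(1)=0 chase 'b': 0 ⇒ 0;  out=∅∪out(0)=∅
  fail(6) 'cb': from fail(5)=0 chase 'b': 0 ⇒ 0;  out=∅∪out(0)=∅
  fail(3) 'abc': from fail(2)=0 chase 'c': 0 ⇒ 5;  out=∅∪out(5)=∅
  fail(7) 'cbc': from fail(6)=0 chase 'c': 0 ⇒ 5;  out=∅∪out(5)=∅
  fail(4) 'abcb': from fail(3)=5 chase 'b': 5 ⇒ 6;  out={0}∪out(6)={0}
  fail(8) 'cbcb': from fail(7)=5 chase 'b': 5 ⇒ 6;  out={1}∪out(6)={1}

Scan:
i=0 'c': node 0→5
i=1 'b': node 5→6
i=2 'c': node 6→7
i=3 'b': node 7→8  ** P1@[0:3]
i=4 'a': node 8→1 (via fail)
i=5 'b': node 1→2
i=6 'c': node 2→3
i=7 'b': node 3→4  ** P0@[4:7]
i=8 'b': node 4→0 (via fail)
i=9 'c': node 0→5
i=10 'b': node 5→6
i=11 'c': node 6→7
i=12 'b': node 7→8  ** P1@[9:12]
i=13 'a': node 8→1 (via fail)
i=14 'b': node 1→2
i=15 'a': node 2→1 (via fail)
i=16 'b': node 1→2
i=17 'c': node 2→3
i=18 'a': node 3→1 (via fail)
i=19 'c': node 1→5 (via fail)
i=20 'b': node 5→6
i=21 'c': node 6→7
i=22 'b': node 7→8  ** P1@[19:22]
i=23 'c': node 8→7 (via fail)
i=24 'a': node 7→1 (via fail)
i=25 'b': node 1→2
i=26 'a': node 2→1 (via fail)
i=27 'b': node 1→2
i=28 'c': node 2→3
i=29 'b': node 3→4  ** P0@[26:29]
i=30 'a': node 4→1 (via fail)
i=31 'b': node 1→2
i=32 'c': node 2→3
i=33 'b': node 3→4  ** P0@[30:33]
i=34 'a': node 4→1 (via fail)
i=35 'a': node 1→1 (via fail)
i=36 'b': node 1→2
i=37 'c': node 2→3
i=38 'b': node 3→4  ** P0@[35:38]
i=39 'a': node 4→1 (via fail)
i=40 'b': node 1→2
i=41 'c': node 2→3
i=42 'b': node 3→4  ** P0@[39:42]
i=43 'b': node 4→0 (via fail)
i=44 'c': node 0→5
i=45 'c': node 5→5 (via fail)
i=46 'b': node 5→6
i=47 'c': node 6→7
i=48 'b': node 7→8  ** P1@[45:48]
i=49 'c': node 8→7 (via fail)
i=50 'b': node 7→8  ** P1@[47:50]
i=51 'c': node 8→7 (via fail)
i=52 'b': node 7→8  ** P1@[49:52]
i=53 'a': node 8→1 (via fail)
i=54 'b': node 1→2
i=55 'c': node 2→3
i=56 'b': node 3→4  ** P0@[53:56]
i=57 'c': node 4→7 (via fail)
i=58 'c': node 7→5 (via fail)
i=59 'a': node 5→1 (via fail)
i=60 'b': node 1→2
i=61 'c': node 2→3

All matches (sorted): [[3,1],[7,0],[12,1],[22,1],[29,0],[33,0],[38,0],[42,0],[48,1],[50,1],[52,1],[56,0]]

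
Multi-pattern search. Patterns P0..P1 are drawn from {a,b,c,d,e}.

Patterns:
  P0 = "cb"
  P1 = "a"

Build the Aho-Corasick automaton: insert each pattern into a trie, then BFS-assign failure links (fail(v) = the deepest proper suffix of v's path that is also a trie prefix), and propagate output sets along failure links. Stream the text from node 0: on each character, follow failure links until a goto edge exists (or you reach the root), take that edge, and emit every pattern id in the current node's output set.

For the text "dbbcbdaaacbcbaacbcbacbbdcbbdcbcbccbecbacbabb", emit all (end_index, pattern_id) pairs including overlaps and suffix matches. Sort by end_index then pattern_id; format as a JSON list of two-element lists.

Construct AC machine:
Trie nodes:
  0='ε' goto a→3 c→1
  1='c' goto b→2
  2='cb' goto ·  ←P0
  3='a' goto ·  ←P1

Failure links (BFS by depth):
  fail(1) 'c': from fail(0)=0 chase 'c': 0 ⇒ 0;  out=∅∪out(0)=∅
  fail(3) 'a': from fail(0)=0 chase 'a': 0 ⇒ 0;  out={1}∪out(0)={1}
  fail(2) 'cb': from fail(1)=0 chase 'b': 0 ⇒ 0;  out={0}∪out(0)={0}

Scan:
i=0 'd': node 0→0
i=1 'b': node 0→0
i=2 'b': node 0→0
i=3 'c': node 0→1
i=4 'b': node 1→2  ** P0@[3:4]
i=5 'd': node 2→0 (fail-walked)
i=6 'a': node 0→3  ** P1@[6:6]
i=7 'a': node 3→3 (fail-walked)  ** P1@[7:7]
i=8 'a': node 3→3 (fail-walked)  ** P1@[8:8]
i=9 'c': node 3→1 (fail-walked)
i=10 'b': node 1→2  ** P0@[9:10]
i=11 'c': node 2→1 (fail-walked)
i=12 'b': node 1→2  ** P0@[11:12]
i=13 'a': node 2→3 (fail-walked)  ** P1@[13:13]
i=14 'a': node 3→3 (fail-walked)  ** P1@[14:14]
i=15 'c': node 3→1 (fail-walked)
i=16 'b': node 1→2  ** P0@[15:16]
i=17 'c': node 2→1 (fail-walked)
i=18 'b': node 1→2  ** P0@[17:18]
i=19 'a': node 2→3 (fail-walked)  ** P1@[19:19]
i=20 'c': node 3→1 (fail-walked)
i=21 'b': node 1→2  ** P0@[20:21]
i=22 'b': node 2→0 (fail-walked)
i=23 'd': node 0→0
i=24 'c': node 0→1
i=25 'b': node 1→2  ** P0@[24:25]
i=26 'b': node 2→0 (fail-walked)
i=27 'd': node 0→0
i=28 'c': node 0→1
i=29 'b': node 1→2  ** P0@[28:29]
i=30 'c': node 2→1 (fail-walked)
i=31 'b': node 1→2  ** P0@[30:31]
i=32 'c': node 2→1 (fail-walked)
i=33 'c': node 1→1 (fail-walked)
i=34 'b': node 1→2  ** P0@[33:34]
i=35 'e': node 2→0 (fail-walked)
i=36 'c': node 0→1
i=37 'b': node 1→2  ** P0@[36:37]
i=38 'a': node 2→3 (fail-walked)  ** P1@[38:38]
i=39 'c': node 3→1 (fail-walked)
i=40 'b': node 1→2  ** P0@[39:40]
i=41 'a': node 2→3 (fail-walked)  ** P1@[41:41]
i=42 'b': node 3→0 (fail-walked)
i=43 'b': node 0→0

Matches: [[4,0],[6,1],[7,1],[8,1],[10,0],[12,0],[13,1],[14,1],[16,0],[18,0],[19,1],[21,0],[25,0],[29,0],[31,0],[34,0],[37,0],[38,1],[40,0],[41,1]]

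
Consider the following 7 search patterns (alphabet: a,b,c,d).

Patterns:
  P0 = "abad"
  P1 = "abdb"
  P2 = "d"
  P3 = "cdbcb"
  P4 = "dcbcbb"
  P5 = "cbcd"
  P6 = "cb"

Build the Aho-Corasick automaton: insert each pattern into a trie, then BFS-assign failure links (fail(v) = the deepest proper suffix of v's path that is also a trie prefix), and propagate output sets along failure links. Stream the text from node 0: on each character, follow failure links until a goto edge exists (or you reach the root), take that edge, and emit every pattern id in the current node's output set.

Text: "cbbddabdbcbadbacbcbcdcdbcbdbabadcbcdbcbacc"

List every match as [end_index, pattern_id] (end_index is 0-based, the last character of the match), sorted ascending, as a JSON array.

Build:
Trie (insert patterns):
  n0 'ε': a→1 c→8 d→7
  n1 'a': b→2
  n2 'ab': a→3 d→5
  n3 'aba': d→4
  n4 'abad': ·  ←P0
  n5 'abd': b→6
  n6 'abdb': ·  ←P1
  n7 'd': c→13  ←P2
  n8 'c': b→18 d→9
  n9 'cd': b→10
  n10 'cdb': c→11
  n11 'cdbc': b→12
  n12 'cdbcb': ·  ←P3
  n13 'dc': b→14
  n14 'dcb': c→15
  n15 'dcbc': b→16
  n16 'dcbcb': b→17
  n17 'dcbcbb': ·  ←P4
  n18 'cb': c→19  ←P6
  n19 'cbc': d→20
  n20 'cbcd': ·  ←P5

BFS fail/out derivation:
  fail(1) 'a': from fail(0)=0 chase 'a': 0 ⇒ 0;  out=∅∪out(0)=∅
  fail(7) 'd': from fail(0)=0 chase 'd': 0 ⇒ 0;  out={2}∪out(0)={2}
  fail(8) 'c': from fail(0)=0 chase 'c': 0 ⇒ 0;  out=∅∪out(0)=∅
  fail(2) 'ab': from fail(1)=0 chase 'b': 0 ⇒ 0;  out=∅∪out(0)=∅
  fail(9) 'cd': from fail(8)=0 chase 'd': 0 ⇒ 7;  out=∅∪out(7)={2}
  fail(13) 'dc': from fail(7)=0 chase 'c': 0 ⇒ 8;  out=∅∪out(8)=∅
  fail(18) 'cb': from fail(8)=0 chase 'b': 0 ⇒ 0;  out={6}∪out(0)={6}
  fail(3) 'aba': from fail(2)=0 chase 'a': 0 ⇒ 1;  out=∅∪out(1)=∅
  fail(5) 'abd': from fail(2)=0 chase 'd': 0 ⇒ 7;  out=∅∪out(7)={2}
  fail(10) 'cdb': from fail(9)=7 chase 'b': 7→0 ⇒ 0;  out=∅∪out(0)=∅
  fail(14) 'dcb': from fail(13)=8 chase 'b': 8 ⇒ 18;  out=∅∪out(18)={6}
  fail(19) 'cbc': from fail(18)=0 chase 'c': 0 ⇒ 8;  out=∅∪out(8)=∅
  fail(4) 'abad': from fail(3)=1 chase 'd': 1→0 ⇒ 7;  out={0}∪out(7)={0,2}
  fail(6) 'abdb': from fail(5)=7 chase 'b': 7→0 ⇒ 0;  out={1}∪out(0)={1}
  fail(11) 'cdbc': from fail(10)=0 chase 'c': 0 ⇒ 8;  out=∅∪out(8)=∅
  fail(15) 'dcbc': from fail(14)=18 chase 'c': 18 ⇒ 19;  out=∅∪out(19)=∅
  fail(20) 'cbcd': from fail(19)=8 chase 'd': 8 ⇒ 9;  out={5}∪out(9)={2,5}
  fail(12) 'cdbcb': from fail(11)=8 chase 'b': 8 ⇒ 18;  out={3}∪out(18)={3,6}
  fail(16) 'dcbcb': from fail(15)=19 chase 'b': 19→8 ⇒ 18;  out=∅∪out(18)={6}
  fail(17) 'dcbcbb': from fail(16)=18 chase 'b': 18→0 ⇒ 0;  out={4}∪out(0)={4}

Text stream:
[0] read 'c'  n0⇒n8
[1] read 'b'  n8⇒n18  ** P6@[0:1]
[2] read 'b'  n18⇒n0 (fail-walked)
[3] read 'd'  n0⇒n7  ** P2@[3:3]
[4] read 'd'  n7⇒n7 (fail-walked)  ** P2@[4:4]
[5] read 'a'  n7⇒n1 (fail-walked)
[6] read 'b'  n1⇒n2
[7] read 'd'  n2⇒n5  ** P2@[7:7]
[8] read 'b'  n5⇒n6  ** P1@[5:8]
[9] read 'c'  n6⇒n8 (fail-walked)
[10] read 'b'  n8⇒n18  ** P6@[9:10]
[11] read 'a'  n18⇒n1 (fail-walked)
[12] read 'd'  n1⇒n7 (fail-walked)  ** P2@[12:12]
[13] read 'b'  n7⇒n0 (fail-walked)
[14] read 'a'  n0⇒n1
[15] read 'c'  n1⇒n8 (fail-walked)
[16] read 'b'  n8⇒n18  ** P6@[15:16]
[17] read 'c'  n18⇒n19
[18] read 'b'  n19⇒n18 (fail-walked)  ** P6@[17:18]
[19] read 'c'  n18⇒n19
[20] read 'd'  n19⇒n20  ** P2@[20:20],P5@[17:20]
[21] read 'c'  n20⇒n13 (fail-walked)
[22] read 'd'  n13⇒n9 (fail-walked)  ** P2@[22:22]
[23] read 'b'  n9⇒n10
[24] read 'c'  n10⇒n11
[25] read 'b'  n11⇒n12  ** P3@[21:25],P6@[24:25]
[26] read 'd'  n12⇒n7 (fail-walked)  ** P2@[26:26]
[27] read 'b'  n7⇒n0 (fail-walked)
[28] read 'a'  n0⇒n1
[29] read 'b'  n1⇒n2
[30] read 'a'  n2⇒n3
[31] read 'd'  n3⇒n4  ** P0@[28:31],P2@[31:31]
[32] read 'c'  n4⇒n13 (fail-walked)
[33] read 'b'  n13⇒n14  ** P6@[32:33]
[34] read 'c'  n14⇒n15
[35] read 'd'  n15⇒n20 (fail-walked)  ** P2@[35:35],P5@[32:35]
[36] read 'b'  n20⇒n10 (fail-walked)
[37] read 'c'  n10⇒n11
[38] read 'b'  n11⇒n12  ** P3@[34:38],P6@[37:38]
[39] read 'a'  n12⇒n1 (fail-walked)
[40] read 'c'  n1⇒n8 (fail-walked)
[41] read 'c'  n8⇒n8 (fail-walked)

Matches: [[1,6],[3,2],[4,2],[7,2],[8,1],[10,6],[12,2],[16,6],[18,6],[20,2],[20,5],[22,2],[25,3],[25,6],[26,2],[31,0],[31,2],[33,6],[35,2],[35,5],[38,3],[38,6]]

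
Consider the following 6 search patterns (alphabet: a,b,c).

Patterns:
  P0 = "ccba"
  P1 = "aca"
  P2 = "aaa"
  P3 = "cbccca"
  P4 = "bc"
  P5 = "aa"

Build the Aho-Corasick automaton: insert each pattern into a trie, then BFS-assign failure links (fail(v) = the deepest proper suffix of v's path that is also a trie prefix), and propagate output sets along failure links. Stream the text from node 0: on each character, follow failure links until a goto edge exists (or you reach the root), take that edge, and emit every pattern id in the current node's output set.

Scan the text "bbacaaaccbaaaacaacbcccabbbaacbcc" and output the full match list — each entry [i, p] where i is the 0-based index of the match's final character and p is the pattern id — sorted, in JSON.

Construct AC machine:
Trie (insert patterns):
  n0 'ε': a→5 b→15 c→1
  n1 'c': b→10 c→2
  n2 'cc': b→3
  n3 'ccb': a→4
  n4 'ccba': ·  ←P0
  n5 'a': a→8 c→6
  n6 'ac': a→7
  n7 'aca': ·  ←P1
  n8 'aa': a→9  ←P5
  n9 'aaa': ·  ←P2
  n10 'cb': c→11
  n11 'cbc': c→12
  n12 'cbcc': c→13
  n13 'cbccc': a→14
  n14 'cbccca': ·  ←P3
  n15 'b': c→16
  n16 'bc': ·  ←P4

Failure links (BFS by depth):
  n1('c'): parent n0 fail=0; on 'c' 0 → fail=0;  out ∅∪∅=∅
  n5('a'): parent n0 fail=0; on 'a' 0 → fail=0;  out ∅∪∅=∅
  n15('b'): parent n0 fail=0; on 'b' 0 → fail=0;  out ∅∪∅=∅
  n2('cc'): parent n1 fail=0; on 'c' 0 → fail=1;  out ∅∪∅=∅
  n6('ac'): parent n5 fail=0; on 'c' 0 → fail=1;  out ∅∪∅=∅
  n8('aa'): parent n5 fail=0; on 'a' 0 → fail=5;  out {5}∪∅={5}
  n10('cb'): parent n1 fail=0; on 'b' 0 → fail=15;  out ∅∪∅=∅
  n16('bc'): parent n15 fail=0; on 'c' 0 → fail=1;  out {4}∪∅={4}
  n3('ccb'): parent n2 fail=1; on 'b' 1 → fail=10;  out ∅∪∅=∅
  n7('aca'): parent n6 fail=1; on 'a' 1→0 → fail=5;  out {1}∪∅={1}
  n9('aaa'): parent n8 fail=5; on 'a' 5 → fail=8;  out {2}∪{5}={2,5}
  n11('cbc'): parent n10 fail=15; on 'c' 15 → fail=16;  out ∅∪{4}={4}
  n4('ccba'): parent n3 fail=10; on 'a' 10→15→0 → fail=5;  out {0}∪∅={0}
  n12('cbcc'): parent n11 fail=16; on 'c' 16→1 → fail=2;  out ∅∪∅=∅
  n13('cbccc'): parent n12 fail=2; on 'c' 2→1 → fail=2;  out ∅∪∅=∅
  n14('cbccca'): parent n13 fail=2; on 'a' 2→1→0 → fail=5;  out {3}∪∅={3}

Scan:
pos 0 'b': at 15
pos 1 'b': at 15 ·f
pos 2 'a': at 5 ·f
pos 3 'c': at 6
pos 4 'a': at 7  → match P1@[2:4]
pos 5 'a': at 8 ·f  → match P5@[4:5]
pos 6 'a': at 9  → match P2@[4:6],P5@[5:6]
pos 7 'c': at 6 ·f
pos 8 'c': at 2 ·f
pos 9 'b': at 3
pos 10 'a': at 4  → match P0@[7:10]
pos 11 'a': at 8 ·f  → match P5@[10:11]
pos 12 'a': at 9  → match P2@[10:12],P5@[11:12]
pos 13 'a': at 9 ·f  → match P2@[11:13],P5@[12:13]
pos 14 'c': at 6 ·f
pos 15 'a': at 7  → match P1@[13:15]
pos 16 'a': at 8 ·f  → match P5@[15:16]
pos 17 'c': at 6 ·f
pos 18 'b': at 10 ·f
pos 19 'c': at 11  → match P4@[18:19]
pos 20 'c': at 12
pos 21 'c': at 13
pos 22 'a': at 14  → match P3@[17:22]
pos 23 'b': at 15 ·f
pos 24 'b': at 15 ·f
pos 25 'b': at 15 ·f
pos 26 'a': at 5 ·f
pos 27 'a': at 8  → match P5@[26:27]
pos 28 'c': at 6 ·f
pos 29 'b': at 10 ·f
pos 30 'c': at 11  → match P4@[29:30]
pos 31 'c': at 12

Result: [[4,1],[5,5],[6,2],[6,5],[10,0],[11,5],[12,2],[12,5],[13,2],[13,5],[15,1],[16,5],[19,4],[22,3],[27,5],[30,4]]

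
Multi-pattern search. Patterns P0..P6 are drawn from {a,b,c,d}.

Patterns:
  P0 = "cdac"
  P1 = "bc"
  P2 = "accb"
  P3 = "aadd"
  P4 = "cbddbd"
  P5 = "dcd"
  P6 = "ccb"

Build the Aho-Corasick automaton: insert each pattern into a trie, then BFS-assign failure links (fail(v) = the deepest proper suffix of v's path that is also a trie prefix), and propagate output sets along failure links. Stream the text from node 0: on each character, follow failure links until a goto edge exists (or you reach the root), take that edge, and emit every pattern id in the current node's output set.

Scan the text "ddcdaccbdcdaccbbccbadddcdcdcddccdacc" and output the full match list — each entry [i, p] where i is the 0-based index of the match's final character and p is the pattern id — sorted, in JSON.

Build:
Trie nodes:
  0='ε' goto a→7 b→5 c→1 d→19
  1='c' goto b→14 c→22 d→2
  2='cd' goto a→3
  3='cda' goto c→4
  4='cdac' goto ·  ←P0
  5='b' goto c→6
  6='bc' goto ·  ←P1
  7='a' goto a→11 c→8
  8='ac' goto c→9
  9='acc' goto b→10
  10='accb' goto ·  ←P2
  11='aa' goto d→12
  12='aad' goto d→13
  13='aadd' goto ·  ←P3
  14='cb' goto d→15
  15='cbd' goto d→16
  16='cbdd' goto b→17
  17='cbddb' goto d→18
  18='cbddbd' goto ·  ←P4
  19='d' goto c→20
  20='dc' goto d→21
  21='dcd' goto ·  ←P5
  22='cc' goto b→23
  23='ccb' goto ·  ←P6

Failure links (BFS by depth):
  n1('c'): parent n0 fail=0; on 'c' 0 → fail=0;  out ∅∪∅=∅
  n5('b'): parent n0 fail=0; on 'b' 0 → fail=0;  out ∅∪∅=∅
  n7('a'): parent n0 fail=0; on 'a' 0 → fail=0;  out ∅∪∅=∅
  n19('d'): parent n0 fail=0; on 'd' 0 → fail=0;  out ∅∪∅=∅
  n2('cd'): parent n1 fail=0; on 'd' 0 → fail=19;  out ∅∪∅=∅
  n6('bc'): parent n5 fail=0; on 'c' 0 → fail=1;  out {1}∪∅={1}
  n8('ac'): parent n7 fail=0; on 'c' 0 → fail=1;  out ∅∪∅=∅
  n11('aa'): parent n7 fail=0; on 'a' 0 → fail=7;  out ∅∪∅=∅
  n14('cb'): parent n1 fail=0; on 'b' 0 → fail=5;  out ∅∪∅=∅
  n20('dc'): parent n19 fail=0; on 'c' 0 → fail=1;  out ∅∪∅=∅
  n22('cc'): parent n1 fail=0; on 'c' 0 → fail=1;  out ∅∪∅=∅
  n3('cda'): parent n2 fail=19; on 'a' 19→0 → fail=7;  out ∅∪∅=∅
  n9('acc'): parent n8 fail=1; on 'c' 1 → fail=22;  out ∅∪∅=∅
  n12('aad'): parent n11 fail=7; on 'd' 7→0 → fail=19;  out ∅∪∅=∅
  n15('cbd'): parent n14 fail=5; on 'd' 5→0 → fail=19;  out ∅∪∅=∅
  n21('dcd'): parent n20 fail=1; on 'd' 1 → fail=2;  out {5}∪∅={5}
  n23('ccb'): parent n22 fail=1; on 'b' 1 → fail=14;  out {6}∪∅={6}
  n4('cdac'): parent n3 fail=7; on 'c' 7 → fail=8;  out {0}∪∅={0}
  n10('accb'): parent n9 fail=22; on 'b' 22 → fail=23;  out {2}∪{6}={2,6}
  n13('aadd'): parent n12 fail=19; on 'd' 19→0 → fail=19;  out {3}∪∅={3}
  n16('cbdd'): parent n15 fail=19; on 'd' 19→0 → fail=19;  out ∅∪∅=∅
  n17('cbddb'): parent n16 fail=19; on 'b' 19→0 → fail=5;  out ∅∪∅=∅
  n18('cbddbd'): parent n17 fail=5; on 'd' 5→0 → fail=19;  out {4}∪∅={4}

Run:
pos 0 'd': at 19
pos 1 'd': at 19 (via fail)
pos 2 'c': at 20
pos 3 'd': at 21  ** P5@[1:3]
pos 4 'a': at 3 (via fail)
pos 5 'c': at 4  ** P0@[2:5]
pos 6 'c': at 9 (via fail)
pos 7 'b': at 10  ** P2@[4:7],P6@[5:7]
pos 8 'd': at 15 (via fail)
pos 9 'c': at 20 (via fail)
pos 10 'd': at 21  ** P5@[8:10]
pos 11 'a': at 3 (via fail)
pos 12 'c': at 4  ** P0@[9:12]
pos 13 'c': at 9 (via fail)
pos 14 'b': at 10  ** P2@[11:14],P6@[12:14]
pos 15 'b': at 5 (via fail)
pos 16 'c': at 6  ** P1@[15:16]
pos 17 'c': at 22 (via fail)
pos 18 'b': at 23  ** P6@[16:18]
pos 19 'a': at 7 (via fail)
pos 20 'd': at 19 (via fail)
pos 21 'd': at 19 (via fail)
pos 22 'd': at 19 (via fail)
pos 23 'c': at 20
pos 24 'd': at 21  ** P5@[22:24]
pos 25 'c': at 20 (via fail)
pos 26 'd': at 21  ** P5@[24:26]
pos 27 'c': at 20 (via fail)
pos 28 'd': at 21  ** P5@[26:28]
pos 29 'd': at 19 (via fail)
pos 30 'c': at 20
pos 31 'c': at 22 (via fail)
pos 32 'd': at 2 (via fail)
pos 33 'a': at 3
pos 34 'c': at 4  ** P0@[31:34]
pos 35 'c': at 9 (via fail)

Matches: [[3,5],[5,0],[7,2],[7,6],[10,5],[12,0],[14,2],[14,6],[16,1],[18,6],[24,5],[26,5],[28,5],[34,0]]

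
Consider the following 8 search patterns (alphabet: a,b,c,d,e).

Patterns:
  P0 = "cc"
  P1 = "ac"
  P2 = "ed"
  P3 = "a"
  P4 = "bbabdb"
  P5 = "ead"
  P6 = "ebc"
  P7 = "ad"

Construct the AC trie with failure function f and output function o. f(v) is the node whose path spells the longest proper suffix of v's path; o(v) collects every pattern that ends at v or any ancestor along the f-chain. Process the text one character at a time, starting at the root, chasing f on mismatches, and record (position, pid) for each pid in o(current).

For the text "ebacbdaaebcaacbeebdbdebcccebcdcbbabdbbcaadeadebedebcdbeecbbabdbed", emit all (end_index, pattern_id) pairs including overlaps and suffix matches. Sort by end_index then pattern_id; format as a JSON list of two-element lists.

Build:
Trie (insert patterns):
  0='ε' goto a→3 b→7 c→1 e→5
  1='c' goto c→2
  2='cc' goto ·  [P0 ends]
  3='a' goto c→4 d→17  [P3 ends]
  4='ac' goto ·  [P1 ends]
  5='e' goto a→13 b→15 d→6
  6='ed' goto ·  [P2 ends]
  7='b' goto b→8
  8='bb' goto a→9
  9='bba' goto b→10
  10='bbab' goto d→11
  11='bbabd' goto b→12
  12='bbabdb' goto ·  [P4 ends]
  13='ea' goto d→14
  14='ead' goto ·  [P5 ends]
  15='eb' goto c→16
  16='ebc' goto ·  [P6 ends]
  17='ad' goto ·  [P7 ends]

Failure links (BFS by depth):
  fail(1) 'c': from fail(0)=0 chase 'c': 0 ⇒ 0;  out=∅∪out(0)=∅
  fail(3) 'a': from fail(0)=0 chase 'a': 0 ⇒ 0;  out={3}∪out(0)={3}
  fail(5) 'e': from fail(0)=0 chase 'e': 0 ⇒ 0;  out=∅∪out(0)=∅
  fail(7) 'b': from fail(0)=0 chase 'b': 0 ⇒ 0;  out=∅∪out(0)=∅
  fail(2) 'cc': from fail(1)=0 chase 'c': 0 ⇒ 1;  out={0}∪out(1)={0}
  fail(4) 'ac': from fail(3)=0 chase 'c': 0 ⇒ 1;  out={1}∪out(1)={1}
  fail(6) 'ed': from fail(5)=0 chase 'd': 0 ⇒ 0;  out={2}∪out(0)={2}
  fail(8) 'bb': from fail(7)=0 chase 'b': 0 ⇒ 7;  out=∅∪out(7)=∅
  fail(13) 'ea': from fail(5)=0 chase 'a': 0 ⇒ 3;  out=∅∪out(3)={3}
  fail(15) 'eb': from fail(5)=0 chase 'b': 0 ⇒ 7;  out=∅∪out(7)=∅
  fail(17) 'ad': from fail(3)=0 chase 'd': 0 ⇒ 0;  out={7}∪out(0)={7}
  fail(9) 'bba': from fail(8)=7 chase 'a': 7→0 ⇒ 3;  out=∅∪out(3)={3}
  fail(14) 'ead': from fail(13)=3 chase 'd': 3 ⇒ 17;  out={5}∪out(17)={5,7}
  fail(16) 'ebc': from fail(15)=7 chase 'c': 7→0 ⇒ 1;  out={6}∪out(1)={6}
  fail(10) 'bbab': from fail(9)=3 chase 'b': 3→0 ⇒ 7;  out=∅∪out(7)=∅
  fail(11) 'bbabd': from fail(10)=7 chase 'd': 7→0 ⇒ 0;  out=∅∪out(0)=∅
  fail(12) 'bbabdb': from fail(11)=0 chase 'b': 0 ⇒ 7;  out={4}∪out(7)={4}

Text stream:
pos 0 'e': at 5
pos 1 'b': at 15
pos 2 'a': at 3 (fail-walked)  emit P3@[2:2]
pos 3 'c': at 4  emit P1@[2:3]
pos 4 'b': at 7 (fail-walked)
pos 5 'd': at 0 (fail-walked)
pos 6 'a': at 3  emit P3@[6:6]
pos 7 'a': at 3 (fail-walked)  emit P3@[7:7]
pos 8 'e': at 5 (fail-walked)
pos 9 'b': at 15
pos 10 'c': at 16  emit P6@[8:10]
pos 11 'a': at 3 (fail-walked)  emit P3@[11:11]
pos 12 'a': at 3 (fail-walked)  emit P3@[12:12]
pos 13 'c': at 4  emit P1@[12:13]
pos 14 'b': at 7 (fail-walked)
pos 15 'e': at 5 (fail-walked)
pos 16 'e': at 5 (fail-walked)
pos 17 'b': at 15
pos 18 'd': at 0 (fail-walked)
pos 19 'b': at 7
pos 20 'd': at 0 (fail-walked)
pos 21 'e': at 5
pos 22 'b': at 15
pos 23 'c': at 16  emit P6@[21:23]
pos 24 'c': at 2 (fail-walked)  emit P0@[23:24]
pos 25 'c': at 2 (fail-walked)  emit P0@[24:25]
pos 26 'e': at 5 (fail-walked)
pos 27 'b': at 15
pos 28 'c': at 16  emit P6@[26:28]
pos 29 'd': at 0 (fail-walked)
pos 30 'c': at 1
pos 31 'b': at 7 (fail-walked)
pos 32 'b': at 8
pos 33 'a': at 9  emit P3@[33:33]
pos 34 'b': at 10
pos 35 'd': at 11
pos 36 'b': at 12  emit P4@[31:36]
pos 37 'b': at 8 (fail-walked)
pos 38 'c': at 1 (fail-walked)
pos 39 'a': at 3 (fail-walked)  emit P3@[39:39]
pos 40 'a': at 3 (fail-walked)  emit P3@[40:40]
pos 41 'd': at 17  emit P7@[40:41]
pos 42 'e': at 5 (fail-walked)
pos 43 'a': at 13  emit P3@[43:43]
pos 44 'd': at 14  emit P5@[42:44],P7@[43:44]
pos 45 'e': at 5 (fail-walked)
pos 46 'b': at 15
pos 47 'e': at 5 (fail-walked)
pos 48 'd': at 6  emit P2@[47:48]
pos 49 'e': at 5 (fail-walked)
pos 50 'b': at 15
pos 51 'c': at 16  emit P6@[49:51]
pos 52 'd': at 0 (fail-walked)
pos 53 'b': at 7
pos 54 'e': at 5 (fail-walked)
pos 55 'e': at 5 (fail-walked)
pos 56 'c': at 1 (fail-walked)
pos 57 'b': at 7 (fail-walked)
pos 58 'b': at 8
pos 59 'a': at 9  emit P3@[59:59]
pos 60 'b': at 10
pos 61 'd': at 11
pos 62 'b': at 12  emit P4@[57:62]
pos 63 'e': at 5 (fail-walked)
pos 64 'd': at 6  emit P2@[63:64]

Matches: [[2,3],[3,1],[6,3],[7,3],[10,6],[11,3],[12,3],[13,1],[23,6],[24,0],[25,0],[28,6],[33,3],[36,4],[39,3],[40,3],[41,7],[43,3],[44,5],[44,7],[48,2],[51,6],[59,3],[62,4],[64,2]]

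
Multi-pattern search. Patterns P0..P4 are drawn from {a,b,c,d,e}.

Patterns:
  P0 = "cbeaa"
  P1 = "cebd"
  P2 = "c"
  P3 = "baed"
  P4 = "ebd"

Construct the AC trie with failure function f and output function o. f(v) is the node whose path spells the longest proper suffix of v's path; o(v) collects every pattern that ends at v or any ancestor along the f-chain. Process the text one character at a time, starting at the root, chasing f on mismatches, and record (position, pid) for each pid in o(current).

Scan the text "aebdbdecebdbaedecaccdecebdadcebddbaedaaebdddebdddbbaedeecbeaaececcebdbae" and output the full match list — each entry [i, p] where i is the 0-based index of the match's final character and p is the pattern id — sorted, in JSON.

Build automaton:
Trie (insert patterns):
  0='ε' goto b→9 c→1 e→13
  1='c' goto b→2 e→6  [P2 ends]
  2='cb' goto e→3
  3='cbe' goto a→4
  4='cbea' goto a→5
  5='cbeaa' goto ·  [P0 ends]
  6='ce' goto b→7
  7='ceb' goto d→8
  8='cebd' goto ·  [P1 ends]
  9='b' goto a→10
  10='ba' goto e→11
  11='bae' goto d→12
  12='baed' goto ·  [P3 ends]
  13='e' goto b→14
  14='eb' goto d→15
  15='ebd' goto ·  [P4 ends]

BFS fail/out derivation:
  fail(1) 'c': from fail(0)=0 chase 'c': 0 ⇒ 0;  out={2}∪out(0)={2}
  fail(9) 'b': from fail(0)=0 chase 'b': 0 ⇒ 0;  out=∅∪out(0)=∅
  fail(13) 'e': from fail(0)=0 chase 'e': 0 ⇒ 0;  out=∅∪out(0)=∅
  fail(2) 'cb': from fail(1)=0 chase 'b': 0 ⇒ 9;  out=∅∪out(9)=∅
  fail(6) 'ce': from fail(1)=0 chase 'e': 0 ⇒ 13;  out=∅∪out(13)=∅
  fail(10) 'ba': from fail(9)=0 chase 'a': 0 ⇒ 0;  out=∅∪out(0)=∅
  fail(14) 'eb': from fail(13)=0 chase 'b': 0 ⇒ 9;  out=∅∪out(9)=∅
  fail(3) 'cbe': from fail(2)=9 chase 'e': 9→0 ⇒ 13;  out=∅∪out(13)=∅
  fail(7) 'ceb': from fail(6)=13 chase 'b': 13 ⇒ 14;  out=∅∪out(14)=∅
  fail(11) 'bae': from fail(10)=0 chase 'e': 0 ⇒ 13;  out=∅∪out(13)=∅
  fail(15) 'ebd': from fail(14)=9 chase 'd': 9→0 ⇒ 0;  out={4}∪out(0)={4}
  fail(4) 'cbea': from fail(3)=13 chase 'a': 13→0 ⇒ 0;  out=∅∪out(0)=∅
  fail(8) 'cebd': from fail(7)=14 chase 'd': 14 ⇒ 15;  out={1}∪out(15)={1,4}
  fail(12) 'baed': from fail(11)=13 chase 'd': 13→0 ⇒ 0;  out={3}∪out(0)={3}
  fail(5) 'cbeaa': from fail(4)=0 chase 'a': 0 ⇒ 0;  out={0}∪out(0)={0}

Text stream:
pos 0 'a': at 0
pos 1 'e': at 13
pos 2 'b': at 14
pos 3 'd': at 15  emit P4@[1:3]
pos 4 'b': at 9 (via fail)
pos 5 'd': at 0 (via fail)
pos 6 'e': at 13
pos 7 'c': at 1 (via fail)  emit P2@[7:7]
pos 8 'e': at 6
pos 9 'b': at 7
pos 10 'd': at 8  emit P1@[7:10],P4@[8:10]
pos 11 'b': at 9 (via fail)
pos 12 'a': at 10
pos 13 'e': at 11
pos 14 'd': at 12  emit P3@[11:14]
pos 15 'e': at 13 (via fail)
pos 16 'c': at 1 (via fail)  emit P2@[16:16]
pos 17 'a': at 0 (via fail)
pos 18 'c': at 1  emit P2@[18:18]
pos 19 'c': at 1 (via fail)  emit P2@[19:19]
pos 20 'd': at 0 (via fail)
pos 21 'e': at 13
pos 22 'c': at 1 (via fail)  emit P2@[22:22]
pos 23 'e': at 6
pos 24 'b': at 7
pos 25 'd': at 8  emit P1@[22:25],P4@[23:25]
pos 26 'a': at 0 (via fail)
pos 27 'd': at 0
pos 28 'c': at 1  emit P2@[28:28]
pos 29 'e': at 6
pos 30 'b': at 7
pos 31 'd': at 8  emit P1@[28:31],P4@[29:31]
pos 32 'd': at 0 (via fail)
pos 33 'b': at 9
pos 34 'a': at 10
pos 35 'e': at 11
pos 36 'd': at 12  emit P3@[33:36]
pos 37 'a': at 0 (via fail)
pos 38 'a': at 0
pos 39 'e': at 13
pos 40 'b': at 14
pos 41 'd': at 15  emit P4@[39:41]
pos 42 'd': at 0 (via fail)
pos 43 'd': at 0
pos 44 'e': at 13
pos 45 'b': at 14
pos 46 'd': at 15  emit P4@[44:46]
pos 47 'd': at 0 (via fail)
pos 48 'd': at 0
pos 49 'b': at 9
pos 50 'b': at 9 (via fail)
pos 51 'a': at 10
pos 52 'e': at 11
pos 53 'd': at 12  emit P3@[50:53]
pos 54 'e': at 13 (via fail)
pos 55 'e': at 13 (via fail)
pos 56 'c': at 1 (via fail)  emit P2@[56:56]
pos 57 'b': at 2
pos 58 'e': at 3
pos 59 'a': at 4
pos 60 'a': at 5  emit P0@[56:60]
pos 61 'e': at 13 (via fail)
pos 62 'c': at 1 (via fail)  emit P2@[62:62]
pos 63 'e': at 6
pos 64 'c': at 1 (via fail)  emit P2@[64:64]
pos 65 'c': at 1 (via fail)  emit P2@[65:65]
pos 66 'e': at 6
pos 67 'b': at 7
pos 68 'd': at 8  emit P1@[65:68],P4@[66:68]
pos 69 'b': at 9 (via fail)
pos 70 'a': at 10
pos 71 'e': at 11

All matches (sorted): [[3,4],[7,2],[10,1],[10,4],[14,3],[16,2],[18,2],[19,2],[22,2],[25,1],[25,4],[28,2],[31,1],[31,4],[36,3],[41,4],[46,4],[53,3],[56,2],[60,0],[62,2],[64,2],[65,2],[68,1],[68,4]]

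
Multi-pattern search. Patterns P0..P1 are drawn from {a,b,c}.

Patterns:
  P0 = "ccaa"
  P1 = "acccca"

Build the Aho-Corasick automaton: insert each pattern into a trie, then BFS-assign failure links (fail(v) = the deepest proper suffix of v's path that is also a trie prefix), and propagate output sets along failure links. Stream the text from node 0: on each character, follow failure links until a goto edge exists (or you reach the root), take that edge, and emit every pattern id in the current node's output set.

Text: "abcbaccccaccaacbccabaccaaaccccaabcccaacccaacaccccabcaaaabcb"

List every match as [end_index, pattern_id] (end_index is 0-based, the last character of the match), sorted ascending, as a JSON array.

Build automaton:
Trie nodes:
  n0 'ε': a→5 c→1
  n1 'c': c→2
  n2 'cc': a→3
  n3 'cca': a→4
  n4 'ccaa': ·  ←P0
  n5 'a': c→6
  n6 'ac': c→7
  n7 'acc': c→8
  n8 'accc': c→9
  n9 'acccc': a→10
  n10 'acccca': ·  ←P1

Failure links (BFS by depth):
  n1('c'): parent n0 fail=0; on 'c' 0 → fail=0;  out ∅∪∅=∅
  n5('a'): parent n0 fail=0; on 'a' 0 → fail=0;  out ∅∪∅=∅
  n2('cc'): parent n1 fail=0; on 'c' 0 → fail=1;  out ∅∪∅=∅
  n6('ac'): parent n5 fail=0; on 'c' 0 → fail=1;  out ∅∪∅=∅
  n3('cca'): parent n2 fail=1; on 'a' 1→0 → fail=5;  out ∅∪∅=∅
  n7('acc'): parent n6 fail=1; on 'c' 1 → fail=2;  out ∅∪∅=∅
  n4('ccaa'): parent n3 fail=5; on 'a' 5→0 → fail=5;  out {0}∪∅={0}
  n8('accc'): parent n7 fail=2; on 'c' 2→1 → fail=2;  out ∅∪∅=∅
  n9('acccc'): parent n8 fail=2; on 'c' 2→1 → fail=2;  out ∅∪∅=∅
  n10('acccca'): parent n9 fail=2; on 'a' 2 → fail=3;  out {1}∪∅={1}

Text stream:
i=0 'a': node 0→5
i=1 'b': node 5→0 ·f
i=2 'c': node 0→1
i=3 'b': node 1→0 ·f
i=4 'a': node 0→5
i=5 'c': node 5→6
i=6 'c': node 6→7
i=7 'c': node 7→8
i=8 'c': node 8→9
i=9 'a': node 9→10  ** P1@[4:9]
i=10 'c': node 10→6 ·f
i=11 'c': node 6→7
i=12 'a': node 7→3 ·f
i=13 'a': node 3→4  ** P0@[10:13]
i=14 'c': node 4→6 ·f
i=15 'b': node 6→0 ·f
i=16 'c': node 0→1
i=17 'c': node 1→2
i=18 'a': node 2→3
i=19 'b': node 3→0 ·f
i=20 'a': node 0→5
i=21 'c': node 5→6
i=22 'c': node 6→7
i=23 'a': node 7→3 ·f
i=24 'a': node 3→4  ** P0@[21:24]
i=25 'a': node 4→5 ·f
i=26 'c': node 5→6
i=27 'c': node 6→7
i=28 'c': node 7→8
i=29 'c': node 8→9
i=30 'a': node 9→10  ** P1@[25:30]
i=31 'a': node 10→4 ·f  ** P0@[28:31]
i=32 'b': node 4→0 ·f
i=33 'c': node 0→1
i=34 'c': node 1→2
i=35 'c': node 2→2 ·f
i=36 'a': node 2→3
i=37 'a': node 3→4  ** P0@[34:37]
i=38 'c': node 4→6 ·f
i=39 'c': node 6→7
i=40 'c': node 7→8
i=41 'a': node 8→3 ·f
i=42 'a': node 3→4  ** P0@[39:42]
i=43 'c': node 4→6 ·f
i=44 'a': node 6→5 ·f
i=45 'c': node 5→6
i=46 'c': node 6→7
i=47 'c': node 7→8
i=48 'c': node 8→9
i=49 'a': node 9→10  ** P1@[44:49]
i=50 'b': node 10→0 ·f
i=51 'c': node 0→1
i=52 'a': node 1→5 ·f
i=53 'a': node 5→5 ·f
i=54 'a': node 5→5 ·f
i=55 'a': node 5→5 ·f
i=56 'b': node 5→0 ·f
i=57 'c': node 0→1
i=58 'b': node 1→0 ·f

Matches: [[9,1],[13,0],[24,0],[30,1],[31,0],[37,0],[42,0],[49,1]]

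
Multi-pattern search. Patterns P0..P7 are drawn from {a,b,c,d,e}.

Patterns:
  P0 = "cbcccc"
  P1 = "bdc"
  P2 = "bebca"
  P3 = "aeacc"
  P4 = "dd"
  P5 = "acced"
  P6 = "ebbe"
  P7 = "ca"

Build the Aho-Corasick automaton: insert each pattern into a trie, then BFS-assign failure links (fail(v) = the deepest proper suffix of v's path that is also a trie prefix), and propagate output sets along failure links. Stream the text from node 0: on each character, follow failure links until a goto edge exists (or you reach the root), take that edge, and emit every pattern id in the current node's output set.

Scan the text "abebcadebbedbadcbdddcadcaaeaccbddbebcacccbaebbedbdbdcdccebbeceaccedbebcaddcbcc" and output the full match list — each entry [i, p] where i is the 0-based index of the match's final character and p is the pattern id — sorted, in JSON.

Build:
Trie nodes:
  0='ε' goto a→14 b→7 c→1 d→19 e→25
  1='c' goto a→29 b→2
  2='cb' goto c→3
  3='cbc' goto c→4
  4='cbcc' goto c→5
  5='cbccc' goto c→6
  6='cbcccc' goto ·  ←P0
  7='b' goto d→8 e→10
  8='bd' goto c→9
  9='bdc' goto ·  ←P1
  10='be' goto b→11
  11='beb' goto c→12
  12='bebc' goto a→13
  13='bebca' goto ·  ←P2
  14='a' goto c→21 e→15
  15='ae' goto a→16
  16='aea' goto c→17
  17='aeac' goto c→18
  18='aeacc' goto ·  ←P3
  19='d' goto d→20
  20='dd' goto ·  ←P4
  21='ac' goto c→22
  22='acc' goto e→23
  23='acce' goto d→24
  24='acced' goto ·  ←P5
  25='e' goto b→26
  26='eb' goto b→27
  27='ebb' goto e→28
  28='ebbe' goto ·  ←P6
  29='ca' goto ·  ←P7

Failure links (BFS by depth):
  n1('c'): parent n0 fail=0; on 'c' 0 → fail=0;  out ∅∪∅=∅
  n7('b'): parent n0 fail=0; on 'b' 0 → fail=0;  out ∅∪∅=∅
  n14('a'): parent n0 fail=0; on 'a' 0 → fail=0;  out ∅∪∅=∅
  n19('d'): parent n0 fail=0; on 'd' 0 → fail=0;  out ∅∪∅=∅
  n25('e'): parent n0 fail=0; on 'e' 0 → fail=0;  out ∅∪∅=∅
  n2('cb'): parent n1 fail=0; on 'b' 0 → fail=7;  out ∅∪∅=∅
  n8('bd'): parent n7 fail=0; on 'd' 0 → fail=19;  out ∅∪∅=∅
  n10('be'): parent n7 fail=0; on 'e' 0 → fail=25;  out ∅∪∅=∅
  n15('ae'): parent n14 fail=0; on 'e' 0 → fail=25;  out ∅∪∅=∅
  n20('dd'): parent n19 fail=0; on 'd' 0 → fail=19;  out {4}∪∅={4}
  n21('ac'): parent n14 fail=0; on 'c' 0 → fail=1;  out ∅∪∅=∅
  n26('eb'): parent n25 fail=0; on 'b' 0 → fail=7;  out ∅∪∅=∅
  n29('ca'): parent n1 fail=0; on 'a' 0 → fail=14;  out {7}∪∅={7}
  n3('cbc'): parent n2 fail=7; on 'c' 7→0 → fail=1;  out ∅∪∅=∅
  n9('bdc'): parent n8 fail=19; on 'c' 19→0 → fail=1;  out {1}∪∅={1}
  n11('beb'): parent n10 fail=25; on 'b' 25 → fail=26;  out ∅∪∅=∅
  n16('aea'): parent n15 fail=25; on 'a' 25→0 → fail=14;  out ∅∪∅=∅
  n22('acc'): parent n21 fail=1; on 'c' 1→0 → fail=1;  out ∅∪∅=∅
  n27('ebb'): parent n26 fail=7; on 'b' 7→0 → fail=7;  out ∅∪∅=∅
  n4('cbcc'): parent n3 fail=1; on 'c' 1→0 → fail=1;  out ∅∪∅=∅
  n12('bebc'): parent n11 fail=26; on 'c' 26→7→0 → fail=1;  out ∅∪∅=∅
  n17('aeac'): parent n16 fail=14; on 'c' 14 → fail=21;  out ∅∪∅=∅
  n23('acce'): parent n22 fail=1; on 'e' 1→0 → fail=25;  out ∅∪∅=∅
  n28('ebbe'): parent n27 fail=7; on 'e' 7 → fail=10;  out {6}∪∅={6}
  n5('cbccc'): parent n4 fail=1; on 'c' 1→0 → fail=1;  out ∅∪∅=∅
  n13('bebca'): parent n12 fail=1; on 'a' 1 → fail=29;  out {2}∪{7}={2,7}
  n18('aeacc'): parent n17 fail=21; on 'c' 21 → fail=22;  out {3}∪∅={3}
  n24('acced'): parent n23 fail=25; on 'd' 25→0 → fail=19;  out {5}∪∅={5}
  n6('cbcccc'): parent n5 fail=1; on 'c' 1→0 → fail=1;  out {0}∪∅={0}

Scan:
[0] read 'a'  n0⇒n14
[1] read 'b'  n14⇒n7 ·f
[2] read 'e'  n7⇒n10
[3] read 'b'  n10⇒n11
[4] read 'c'  n11⇒n12
[5] read 'a'  n12⇒n13  → match P2@[1:5],P7@[4:5]
[6] read 'd'  n13⇒n19 ·f
[7] read 'e'  n19⇒n25 ·f
[8] read 'b'  n25⇒n26
[9] read 'b'  n26⇒n27
[10] read 'e'  n27⇒n28  → match P6@[7:10]
[11] read 'd'  n28⇒n19 ·f
[12] read 'b'  n19⇒n7 ·f
[13] read 'a'  n7⇒n14 ·f
[14] read 'd'  n14⇒n19 ·f
[15] read 'c'  n19⇒n1 ·f
[16] read 'b'  n1⇒n2
[17] read 'd'  n2⇒n8 ·f
[18] read 'd'  n8⇒n20 ·f  → match P4@[17:18]
[19] read 'd'  n20⇒n20 ·f  → match P4@[18:19]
[20] read 'c'  n20⇒n1 ·f
[21] read 'a'  n1⇒n29  → match P7@[20:21]
[22] read 'd'  n29⇒n19 ·f
[23] read 'c'  n19⇒n1 ·f
[24] read 'a'  n1⇒n29  → match P7@[23:24]
[25] read 'a'  n29⇒n14 ·f
[26] read 'e'  n14⇒n15
[27] read 'a'  n15⇒n16
[28] read 'c'  n16⇒n17
[29] read 'c'  n17⇒n18  → match P3@[25:29]
[30] read 'b'  n18⇒n2 ·f
[31] read 'd'  n2⇒n8 ·f
[32] read 'd'  n8⇒n20 ·f  → match P4@[31:32]
[33] read 'b'  n20⇒n7 ·f
[34] read 'e'  n7⇒n10
[35] read 'b'  n10⇒n11
[36] read 'c'  n11⇒n12
[37] read 'a'  n12⇒n13  → match P2@[33:37],P7@[36:37]
[38] read 'c'  n13⇒n21 ·f
[39] read 'c'  n21⇒n22
[40] read 'c'  n22⇒n1 ·f
[41] read 'b'  n1⇒n2
[42] read 'a'  n2⇒n14 ·f
[43] read 'e'  n14⇒n15
[44] read 'b'  n15⇒n26 ·f
[45] read 'b'  n26⇒n27
[46] read 'e'  n27⇒n28  → match P6@[43:46]
[47] read 'd'  n28⇒n19 ·f
[48] read 'b'  n19⇒n7 ·f
[49] read 'd'  n7⇒n8
[50] read 'b'  n8⇒n7 ·f
[51] read 'd'  n7⇒n8
[52] read 'c'  n8⇒n9  → match P1@[50:52]
[53] read 'd'  n9⇒n19 ·f
[54] read 'c'  n19⇒n1 ·f
[55] read 'c'  n1⇒n1 ·f
[56] read 'e'  n1⇒n25 ·f
[57] read 'b'  n25⇒n26
[58] read 'b'  n26⇒n27
[59] read 'e'  n27⇒n28  → match P6@[56:59]
[60] read 'c'  n28⇒n1 ·f
[61] read 'e'  n1⇒n25 ·f
[62] read 'a'  n25⇒n14 ·f
[63] read 'c'  n14⇒n21
[64] read 'c'  n21⇒n22
[65] read 'e'  n22⇒n23
[66] read 'd'  n23⇒n24  → match P5@[62:66]
[67] read 'b'  n24⇒n7 ·f
[68] read 'e'  n7⇒n10
[69] read 'b'  n10⇒n11
[70] read 'c'  n11⇒n12
[71] read 'a'  n12⇒n13  → match P2@[67:71],P7@[70:71]
[72] read 'd'  n13⇒n19 ·f
[73] read 'd'  n19⇒n20  → match P4@[72:73]
[74] read 'c'  n20⇒n1 ·f
[75] read 'b'  n1⇒n2
[76] read 'c'  n2⇒n3
[77] read 'c'  n3⇒n4

Matches: [[5,2],[5,7],[10,6],[18,4],[19,4],[21,7],[24,7],[29,3],[32,4],[37,2],[37,7],[46,6],[52,1],[59,6],[66,5],[71,2],[71,7],[73,4]]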